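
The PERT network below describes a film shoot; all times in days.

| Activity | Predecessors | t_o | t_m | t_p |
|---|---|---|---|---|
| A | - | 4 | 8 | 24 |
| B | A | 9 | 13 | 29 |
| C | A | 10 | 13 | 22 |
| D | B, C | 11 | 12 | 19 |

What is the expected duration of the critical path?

38 days

te_A = (4 + 4·8 + 24)/6 = 60/6 = 10
te_B = (9 + 4·13 + 29)/6 = 90/6 = 15
te_C = (10 + 4·13 + 22)/6 = 84/6 = 14
te_D = (11 + 4·12 + 19)/6 = 78/6 = 13

Forward pass:
ES_A = 0; EF_A = 10
ES_B = 10; EF_B = 10+15 = 25
ES_C = 10; EF_C = 10+14 = 24
ES_D = max(EF_B=25, EF_C=24) = 25; EF_D = 25+13 = 38
Expected project duration μ = 38 days. Critical path: A → B → D.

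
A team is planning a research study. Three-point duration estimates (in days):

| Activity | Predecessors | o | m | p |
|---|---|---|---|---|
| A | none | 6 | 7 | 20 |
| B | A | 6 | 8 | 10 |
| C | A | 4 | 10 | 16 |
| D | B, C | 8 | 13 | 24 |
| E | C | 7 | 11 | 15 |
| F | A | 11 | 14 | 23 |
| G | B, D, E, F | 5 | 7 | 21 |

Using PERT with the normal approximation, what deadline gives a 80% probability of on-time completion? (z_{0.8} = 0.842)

te_A = (6 + 4·7 + 20)/6 = 54/6 = 9; σ²_A = ((20−6)/6)² = 5.444
te_B = (6 + 4·8 + 10)/6 = 48/6 = 8; σ²_B = ((10−6)/6)² = 0.444
te_C = (4 + 4·10 + 16)/6 = 60/6 = 10; σ²_C = ((16−4)/6)² = 4.000
te_D = (8 + 4·13 + 24)/6 = 84/6 = 14; σ²_D = ((24−8)/6)² = 7.111
te_E = (7 + 4·11 + 15)/6 = 66/6 = 11; σ²_E = ((15−7)/6)² = 1.778
te_F = (11 + 4·14 + 23)/6 = 90/6 = 15; σ²_F = ((23−11)/6)² = 4.000
te_G = (5 + 4·7 + 21)/6 = 54/6 = 9; σ²_G = ((21−5)/6)² = 7.111

Forward pass:
ES_A = 0; EF_A = 9
ES_B = 9; EF_B = 9+8 = 17
ES_C = 9; EF_C = 9+10 = 19
ES_D = max(EF_B=17, EF_C=19) = 19; EF_D = 19+14 = 33
ES_E = 19; EF_E = 19+11 = 30
ES_F = 9; EF_F = 9+15 = 24
ES_G = max(EF_B=17, EF_D=33, EF_E=30, EF_F=24) = 33; EF_G = 33+9 = 42
Expected project duration μ = 42 days. Critical path: A → C → D → G.

Variance along critical path = 5.444 + 4.000 + 7.111 + 7.111 = 23.667; σ = 4.865 days.
D = μ + z·σ = 42 + 0.842·4.865 = 46.1 days

46.1 days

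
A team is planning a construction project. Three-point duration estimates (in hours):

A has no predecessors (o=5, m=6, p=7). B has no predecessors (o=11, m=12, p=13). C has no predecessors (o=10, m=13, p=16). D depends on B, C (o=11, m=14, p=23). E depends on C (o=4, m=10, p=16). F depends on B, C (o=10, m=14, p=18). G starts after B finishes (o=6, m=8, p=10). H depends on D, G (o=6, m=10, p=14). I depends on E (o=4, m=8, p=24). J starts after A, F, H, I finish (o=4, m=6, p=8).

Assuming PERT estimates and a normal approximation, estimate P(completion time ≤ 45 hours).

te_A = (5 + 4·6 + 7)/6 = 36/6 = 6; σ²_A = ((7−5)/6)² = 0.111
te_B = (11 + 4·12 + 13)/6 = 72/6 = 12; σ²_B = ((13−11)/6)² = 0.111
te_C = (10 + 4·13 + 16)/6 = 78/6 = 13; σ²_C = ((16−10)/6)² = 1.000
te_D = (11 + 4·14 + 23)/6 = 90/6 = 15; σ²_D = ((23−11)/6)² = 4.000
te_E = (4 + 4·10 + 16)/6 = 60/6 = 10; σ²_E = ((16−4)/6)² = 4.000
te_F = (10 + 4·14 + 18)/6 = 84/6 = 14; σ²_F = ((18−10)/6)² = 1.778
te_G = (6 + 4·8 + 10)/6 = 48/6 = 8; σ²_G = ((10−6)/6)² = 0.444
te_H = (6 + 4·10 + 14)/6 = 60/6 = 10; σ²_H = ((14−6)/6)² = 1.778
te_I = (4 + 4·8 + 24)/6 = 60/6 = 10; σ²_I = ((24−4)/6)² = 11.111
te_J = (4 + 4·6 + 8)/6 = 36/6 = 6; σ²_J = ((8−4)/6)² = 0.444

Forward pass:
ES_A = 0; EF_A = 6
ES_B = 0; EF_B = 12
ES_C = 0; EF_C = 13
ES_D = max(EF_B=12, EF_C=13) = 13; EF_D = 13+15 = 28
ES_E = 13; EF_E = 13+10 = 23
ES_F = max(EF_B=12, EF_C=13) = 13; EF_F = 13+14 = 27
ES_G = 12; EF_G = 12+8 = 20
ES_H = max(EF_D=28, EF_G=20) = 28; EF_H = 28+10 = 38
ES_I = 23; EF_I = 23+10 = 33
ES_J = max(EF_A=6, EF_F=27, EF_H=38, EF_I=33) = 38; EF_J = 38+6 = 44
Expected project duration μ = 44 hours. Critical path: C → D → H → J.

Variance along critical path = 1.000 + 4.000 + 1.778 + 0.444 = 7.222; σ = √7.222 = 2.687 hours.
Z = (45 − 44) / 2.687 = 0.372
P(T ≤ 45) = Φ(0.372) ≈ 0.645

0.645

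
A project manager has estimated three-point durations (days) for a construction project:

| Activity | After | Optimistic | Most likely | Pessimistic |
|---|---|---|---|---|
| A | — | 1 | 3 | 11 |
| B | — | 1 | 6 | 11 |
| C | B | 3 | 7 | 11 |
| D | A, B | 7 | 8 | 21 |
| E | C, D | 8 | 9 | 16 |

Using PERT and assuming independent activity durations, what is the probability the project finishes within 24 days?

te_A = (1 + 4·3 + 11)/6 = 24/6 = 4; σ²_A = ((11−1)/6)² = 2.778
te_B = (1 + 4·6 + 11)/6 = 36/6 = 6; σ²_B = ((11−1)/6)² = 2.778
te_C = (3 + 4·7 + 11)/6 = 42/6 = 7; σ²_C = ((11−3)/6)² = 1.778
te_D = (7 + 4·8 + 21)/6 = 60/6 = 10; σ²_D = ((21−7)/6)² = 5.444
te_E = (8 + 4·9 + 16)/6 = 60/6 = 10; σ²_E = ((16−8)/6)² = 1.778

Forward pass:
ES_A = 0; EF_A = 4
ES_B = 0; EF_B = 6
ES_C = 6; EF_C = 6+7 = 13
ES_D = max(EF_A=4, EF_B=6) = 6; EF_D = 6+10 = 16
ES_E = max(EF_C=13, EF_D=16) = 16; EF_E = 16+10 = 26
Expected project duration μ = 26 days. Critical path: B → D → E.

Variance along critical path = 2.778 + 5.444 + 1.778 = 10.000; σ = √10.000 = 3.162 days.
Z = (24 − 26) / 3.162 = -0.632
P(T ≤ 24) = Φ(-0.632) ≈ 0.264

0.264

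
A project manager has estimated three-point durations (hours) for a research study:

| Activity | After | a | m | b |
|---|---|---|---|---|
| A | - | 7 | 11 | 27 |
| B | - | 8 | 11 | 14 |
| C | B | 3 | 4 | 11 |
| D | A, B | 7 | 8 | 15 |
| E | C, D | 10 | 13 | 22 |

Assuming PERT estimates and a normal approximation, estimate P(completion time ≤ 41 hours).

0.888

te_A = (7 + 4·11 + 27)/6 = 78/6 = 13; σ²_A = ((27−7)/6)² = 11.111
te_B = (8 + 4·11 + 14)/6 = 66/6 = 11; σ²_B = ((14−8)/6)² = 1.000
te_C = (3 + 4·4 + 11)/6 = 30/6 = 5; σ²_C = ((11−3)/6)² = 1.778
te_D = (7 + 4·8 + 15)/6 = 54/6 = 9; σ²_D = ((15−7)/6)² = 1.778
te_E = (10 + 4·13 + 22)/6 = 84/6 = 14; σ²_E = ((22−10)/6)² = 4.000

Forward pass:
ES_A = 0; EF_A = 13
ES_B = 0; EF_B = 11
ES_C = 11; EF_C = 11+5 = 16
ES_D = max(EF_A=13, EF_B=11) = 13; EF_D = 13+9 = 22
ES_E = max(EF_C=16, EF_D=22) = 22; EF_E = 22+14 = 36
Expected project duration μ = 36 hours. Critical path: A → D → E.

Variance along critical path = 11.111 + 1.778 + 4.000 = 16.889; σ = √16.889 = 4.110 hours.
Z = (41 − 36) / 4.110 = 1.217
P(T ≤ 41) = Φ(1.217) ≈ 0.888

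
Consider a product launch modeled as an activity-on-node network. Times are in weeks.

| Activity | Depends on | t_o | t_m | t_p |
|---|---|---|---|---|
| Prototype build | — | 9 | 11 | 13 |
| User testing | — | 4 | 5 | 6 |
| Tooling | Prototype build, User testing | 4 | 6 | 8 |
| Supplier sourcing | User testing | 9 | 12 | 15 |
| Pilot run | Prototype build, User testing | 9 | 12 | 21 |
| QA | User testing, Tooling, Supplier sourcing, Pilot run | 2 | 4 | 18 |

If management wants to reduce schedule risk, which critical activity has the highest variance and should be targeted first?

te_Prototype build = (9 + 4·11 + 13)/6 = 66/6 = 11; σ²_Prototype build = ((13−9)/6)² = 0.444
te_User testing = (4 + 4·5 + 6)/6 = 30/6 = 5; σ²_User testing = ((6−4)/6)² = 0.111
te_Tooling = (4 + 4·6 + 8)/6 = 36/6 = 6; σ²_Tooling = ((8−4)/6)² = 0.444
te_Supplier sourcing = (9 + 4·12 + 15)/6 = 72/6 = 12; σ²_Supplier sourcing = ((15−9)/6)² = 1.000
te_Pilot run = (9 + 4·12 + 21)/6 = 78/6 = 13; σ²_Pilot run = ((21−9)/6)² = 4.000
te_QA = (2 + 4·4 + 18)/6 = 36/6 = 6; σ²_QA = ((18−2)/6)² = 7.111

Forward pass:
ES_Prototype build = 0; EF_Prototype build = 11
ES_User testing = 0; EF_User testing = 5
ES_Tooling = max(EF_Prototype build=11, EF_User testing=5) = 11; EF_Tooling = 11+6 = 17
ES_Supplier sourcing = 5; EF_Supplier sourcing = 5+12 = 17
ES_Pilot run = max(EF_Prototype build=11, EF_User testing=5) = 11; EF_Pilot run = 11+13 = 24
ES_QA = max(EF_User testing=5, EF_Tooling=17, EF_Supplier sourcing=17, EF_Pilot run=24) = 24; EF_QA = 24+6 = 30
Expected project duration μ = 30 weeks. Critical path: Prototype build → Pilot run → QA.

Variances on critical path: σ²_Prototype build=0.444, σ²_Pilot run=4.000, σ²_QA=7.111.
Largest is σ²_QA = 7.111.

QA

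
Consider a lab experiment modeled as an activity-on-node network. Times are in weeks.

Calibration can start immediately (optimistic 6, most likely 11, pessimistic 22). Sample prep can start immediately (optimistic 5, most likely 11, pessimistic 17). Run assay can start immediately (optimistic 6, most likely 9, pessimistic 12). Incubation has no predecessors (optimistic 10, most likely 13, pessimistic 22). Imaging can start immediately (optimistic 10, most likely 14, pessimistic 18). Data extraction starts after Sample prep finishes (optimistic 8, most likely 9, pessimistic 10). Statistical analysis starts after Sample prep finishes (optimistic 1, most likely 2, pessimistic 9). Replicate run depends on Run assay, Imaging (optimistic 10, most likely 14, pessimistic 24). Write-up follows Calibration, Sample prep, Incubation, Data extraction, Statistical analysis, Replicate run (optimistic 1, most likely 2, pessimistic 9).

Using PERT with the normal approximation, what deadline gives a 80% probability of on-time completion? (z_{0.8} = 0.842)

34.5 weeks

te_Calibration = (6 + 4·11 + 22)/6 = 72/6 = 12; σ²_Calibration = ((22−6)/6)² = 7.111
te_Sample prep = (5 + 4·11 + 17)/6 = 66/6 = 11; σ²_Sample prep = ((17−5)/6)² = 4.000
te_Run assay = (6 + 4·9 + 12)/6 = 54/6 = 9; σ²_Run assay = ((12−6)/6)² = 1.000
te_Incubation = (10 + 4·13 + 22)/6 = 84/6 = 14; σ²_Incubation = ((22−10)/6)² = 4.000
te_Imaging = (10 + 4·14 + 18)/6 = 84/6 = 14; σ²_Imaging = ((18−10)/6)² = 1.778
te_Data extraction = (8 + 4·9 + 10)/6 = 54/6 = 9; σ²_Data extraction = ((10−8)/6)² = 0.111
te_Statistical analysis = (1 + 4·2 + 9)/6 = 18/6 = 3; σ²_Statistical analysis = ((9−1)/6)² = 1.778
te_Replicate run = (10 + 4·14 + 24)/6 = 90/6 = 15; σ²_Replicate run = ((24−10)/6)² = 5.444
te_Write-up = (1 + 4·2 + 9)/6 = 18/6 = 3; σ²_Write-up = ((9−1)/6)² = 1.778

Forward pass:
ES_Calibration = 0; EF_Calibration = 12
ES_Sample prep = 0; EF_Sample prep = 11
ES_Run assay = 0; EF_Run assay = 9
ES_Incubation = 0; EF_Incubation = 14
ES_Imaging = 0; EF_Imaging = 14
ES_Data extraction = 11; EF_Data extraction = 11+9 = 20
ES_Statistical analysis = 11; EF_Statistical analysis = 11+3 = 14
ES_Replicate run = max(EF_Run assay=9, EF_Imaging=14) = 14; EF_Replicate run = 14+15 = 29
ES_Write-up = max(EF_Calibration=12, EF_Sample prep=11, EF_Incubation=14, EF_Data extraction=20, EF_Statistical analysis=14, EF_Replicate run=29) = 29; EF_Write-up = 29+3 = 32
Expected project duration μ = 32 weeks. Critical path: Imaging → Replicate run → Write-up.

Variance along critical path = 1.778 + 5.444 + 1.778 = 9.000; σ = 3.000 weeks.
D = μ + z·σ = 32 + 0.842·3.000 = 34.5 weeks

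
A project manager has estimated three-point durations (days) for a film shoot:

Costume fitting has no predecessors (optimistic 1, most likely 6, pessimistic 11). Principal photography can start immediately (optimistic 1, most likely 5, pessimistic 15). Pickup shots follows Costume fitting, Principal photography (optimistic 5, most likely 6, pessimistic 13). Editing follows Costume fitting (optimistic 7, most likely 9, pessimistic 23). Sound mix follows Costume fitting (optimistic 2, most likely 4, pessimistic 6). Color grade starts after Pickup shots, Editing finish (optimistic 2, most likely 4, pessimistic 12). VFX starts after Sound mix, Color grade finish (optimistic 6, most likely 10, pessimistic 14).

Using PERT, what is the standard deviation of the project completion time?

3.80 days

te_Costume fitting = (1 + 4·6 + 11)/6 = 36/6 = 6; σ²_Costume fitting = ((11−1)/6)² = 2.778
te_Principal photography = (1 + 4·5 + 15)/6 = 36/6 = 6; σ²_Principal photography = ((15−1)/6)² = 5.444
te_Pickup shots = (5 + 4·6 + 13)/6 = 42/6 = 7; σ²_Pickup shots = ((13−5)/6)² = 1.778
te_Editing = (7 + 4·9 + 23)/6 = 66/6 = 11; σ²_Editing = ((23−7)/6)² = 7.111
te_Sound mix = (2 + 4·4 + 6)/6 = 24/6 = 4; σ²_Sound mix = ((6−2)/6)² = 0.444
te_Color grade = (2 + 4·4 + 12)/6 = 30/6 = 5; σ²_Color grade = ((12−2)/6)² = 2.778
te_VFX = (6 + 4·10 + 14)/6 = 60/6 = 10; σ²_VFX = ((14−6)/6)² = 1.778

Forward pass:
ES_Costume fitting = 0; EF_Costume fitting = 6
ES_Principal photography = 0; EF_Principal photography = 6
ES_Pickup shots = max(EF_Costume fitting=6, EF_Principal photography=6) = 6; EF_Pickup shots = 6+7 = 13
ES_Editing = 6; EF_Editing = 6+11 = 17
ES_Sound mix = 6; EF_Sound mix = 6+4 = 10
ES_Color grade = max(EF_Pickup shots=13, EF_Editing=17) = 17; EF_Color grade = 17+5 = 22
ES_VFX = max(EF_Sound mix=10, EF_Color grade=22) = 22; EF_VFX = 22+10 = 32
Expected project duration μ = 32 days. Critical path: Costume fitting → Editing → Color grade → VFX.

Variance along critical path = 2.778 + 7.111 + 2.778 + 1.778 = 14.444
σ = √14.444 = 3.801 days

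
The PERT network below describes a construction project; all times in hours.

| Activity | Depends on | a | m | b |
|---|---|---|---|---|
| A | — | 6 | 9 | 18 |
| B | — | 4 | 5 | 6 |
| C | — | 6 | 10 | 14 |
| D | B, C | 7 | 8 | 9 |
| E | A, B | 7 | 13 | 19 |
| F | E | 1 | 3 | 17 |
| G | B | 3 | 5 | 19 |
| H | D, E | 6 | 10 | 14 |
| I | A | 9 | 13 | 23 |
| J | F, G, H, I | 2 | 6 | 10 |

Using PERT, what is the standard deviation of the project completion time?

te_A = (6 + 4·9 + 18)/6 = 60/6 = 10; σ²_A = ((18−6)/6)² = 4.000
te_B = (4 + 4·5 + 6)/6 = 30/6 = 5; σ²_B = ((6−4)/6)² = 0.111
te_C = (6 + 4·10 + 14)/6 = 60/6 = 10; σ²_C = ((14−6)/6)² = 1.778
te_D = (7 + 4·8 + 9)/6 = 48/6 = 8; σ²_D = ((9−7)/6)² = 0.111
te_E = (7 + 4·13 + 19)/6 = 78/6 = 13; σ²_E = ((19−7)/6)² = 4.000
te_F = (1 + 4·3 + 17)/6 = 30/6 = 5; σ²_F = ((17−1)/6)² = 7.111
te_G = (3 + 4·5 + 19)/6 = 42/6 = 7; σ²_G = ((19−3)/6)² = 7.111
te_H = (6 + 4·10 + 14)/6 = 60/6 = 10; σ²_H = ((14−6)/6)² = 1.778
te_I = (9 + 4·13 + 23)/6 = 84/6 = 14; σ²_I = ((23−9)/6)² = 5.444
te_J = (2 + 4·6 + 10)/6 = 36/6 = 6; σ²_J = ((10−2)/6)² = 1.778

Forward pass:
ES_A = 0; EF_A = 10
ES_B = 0; EF_B = 5
ES_C = 0; EF_C = 10
ES_D = max(EF_B=5, EF_C=10) = 10; EF_D = 10+8 = 18
ES_E = max(EF_A=10, EF_B=5) = 10; EF_E = 10+13 = 23
ES_F = 23; EF_F = 23+5 = 28
ES_G = 5; EF_G = 5+7 = 12
ES_H = max(EF_D=18, EF_E=23) = 23; EF_H = 23+10 = 33
ES_I = 10; EF_I = 10+14 = 24
ES_J = max(EF_F=28, EF_G=12, EF_H=33, EF_I=24) = 33; EF_J = 33+6 = 39
Expected project duration μ = 39 hours. Critical path: A → E → H → J.

Variance along critical path = 4.000 + 4.000 + 1.778 + 1.778 = 11.556
σ = √11.556 = 3.399 hours

3.40 hours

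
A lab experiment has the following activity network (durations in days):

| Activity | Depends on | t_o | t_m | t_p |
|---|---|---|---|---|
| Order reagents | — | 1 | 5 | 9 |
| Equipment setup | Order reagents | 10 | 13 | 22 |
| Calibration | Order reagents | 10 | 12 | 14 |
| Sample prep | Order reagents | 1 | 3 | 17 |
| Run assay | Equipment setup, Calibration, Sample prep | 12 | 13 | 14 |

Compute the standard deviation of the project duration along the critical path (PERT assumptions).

2.43 days

te_Order reagents = (1 + 4·5 + 9)/6 = 30/6 = 5; σ²_Order reagents = ((9−1)/6)² = 1.778
te_Equipment setup = (10 + 4·13 + 22)/6 = 84/6 = 14; σ²_Equipment setup = ((22−10)/6)² = 4.000
te_Calibration = (10 + 4·12 + 14)/6 = 72/6 = 12; σ²_Calibration = ((14−10)/6)² = 0.444
te_Sample prep = (1 + 4·3 + 17)/6 = 30/6 = 5; σ²_Sample prep = ((17−1)/6)² = 7.111
te_Run assay = (12 + 4·13 + 14)/6 = 78/6 = 13; σ²_Run assay = ((14−12)/6)² = 0.111

Forward pass:
ES_Order reagents = 0; EF_Order reagents = 5
ES_Equipment setup = 5; EF_Equipment setup = 5+14 = 19
ES_Calibration = 5; EF_Calibration = 5+12 = 17
ES_Sample prep = 5; EF_Sample prep = 5+5 = 10
ES_Run assay = max(EF_Equipment setup=19, EF_Calibration=17, EF_Sample prep=10) = 19; EF_Run assay = 19+13 = 32
Expected project duration μ = 32 days. Critical path: Order reagents → Equipment setup → Run assay.

Variance along critical path = 1.778 + 4.000 + 0.111 = 5.889
σ = √5.889 = 2.427 days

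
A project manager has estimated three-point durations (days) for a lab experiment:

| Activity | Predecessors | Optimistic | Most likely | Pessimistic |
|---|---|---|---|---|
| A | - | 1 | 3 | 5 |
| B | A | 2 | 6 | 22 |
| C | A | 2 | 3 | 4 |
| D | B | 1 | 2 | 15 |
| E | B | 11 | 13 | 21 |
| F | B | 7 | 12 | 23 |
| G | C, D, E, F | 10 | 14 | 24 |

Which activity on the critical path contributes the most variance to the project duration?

te_A = (1 + 4·3 + 5)/6 = 18/6 = 3; σ²_A = ((5−1)/6)² = 0.444
te_B = (2 + 4·6 + 22)/6 = 48/6 = 8; σ²_B = ((22−2)/6)² = 11.111
te_C = (2 + 4·3 + 4)/6 = 18/6 = 3; σ²_C = ((4−2)/6)² = 0.111
te_D = (1 + 4·2 + 15)/6 = 24/6 = 4; σ²_D = ((15−1)/6)² = 5.444
te_E = (11 + 4·13 + 21)/6 = 84/6 = 14; σ²_E = ((21−11)/6)² = 2.778
te_F = (7 + 4·12 + 23)/6 = 78/6 = 13; σ²_F = ((23−7)/6)² = 7.111
te_G = (10 + 4·14 + 24)/6 = 90/6 = 15; σ²_G = ((24−10)/6)² = 5.444

Forward pass:
ES_A = 0; EF_A = 3
ES_B = 3; EF_B = 3+8 = 11
ES_C = 3; EF_C = 3+3 = 6
ES_D = 11; EF_D = 11+4 = 15
ES_E = 11; EF_E = 11+14 = 25
ES_F = 11; EF_F = 11+13 = 24
ES_G = max(EF_C=6, EF_D=15, EF_E=25, EF_F=24) = 25; EF_G = 25+15 = 40
Expected project duration μ = 40 days. Critical path: A → B → E → G.

Variances on critical path: σ²_A=0.444, σ²_B=11.111, σ²_E=2.778, σ²_G=5.444.
Largest is σ²_B = 11.111.

B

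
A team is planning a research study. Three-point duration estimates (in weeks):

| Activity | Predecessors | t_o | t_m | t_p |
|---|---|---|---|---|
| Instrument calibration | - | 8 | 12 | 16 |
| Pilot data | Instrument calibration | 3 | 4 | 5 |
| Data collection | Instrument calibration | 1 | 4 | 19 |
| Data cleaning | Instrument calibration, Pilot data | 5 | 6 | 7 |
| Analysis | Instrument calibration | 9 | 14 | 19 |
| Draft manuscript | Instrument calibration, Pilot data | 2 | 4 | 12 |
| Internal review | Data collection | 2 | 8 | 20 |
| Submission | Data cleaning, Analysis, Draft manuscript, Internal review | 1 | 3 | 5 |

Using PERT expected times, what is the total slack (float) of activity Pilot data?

te_Instrument calibration = (8 + 4·12 + 16)/6 = 72/6 = 12
te_Pilot data = (3 + 4·4 + 5)/6 = 24/6 = 4
te_Data collection = (1 + 4·4 + 19)/6 = 36/6 = 6
te_Data cleaning = (5 + 4·6 + 7)/6 = 36/6 = 6
te_Analysis = (9 + 4·14 + 19)/6 = 84/6 = 14
te_Draft manuscript = (2 + 4·4 + 12)/6 = 30/6 = 5
te_Internal review = (2 + 4·8 + 20)/6 = 54/6 = 9
te_Submission = (1 + 4·3 + 5)/6 = 18/6 = 3

Forward pass:
ES_Instrument calibration = 0; EF_Instrument calibration = 12
ES_Pilot data = 12; EF_Pilot data = 12+4 = 16
ES_Data collection = 12; EF_Data collection = 12+6 = 18
ES_Data cleaning = max(EF_Instrument calibration=12, EF_Pilot data=16) = 16; EF_Data cleaning = 16+6 = 22
ES_Analysis = 12; EF_Analysis = 12+14 = 26
ES_Draft manuscript = max(EF_Instrument calibration=12, EF_Pilot data=16) = 16; EF_Draft manuscript = 16+5 = 21
ES_Internal review = 18; EF_Internal review = 18+9 = 27
ES_Submission = max(EF_Data cleaning=22, EF_Analysis=26, EF_Draft manuscript=21, EF_Internal review=27) = 27; EF_Submission = 27+3 = 30
Expected project duration μ = 30 weeks. Critical path: Instrument calibration → Data collection → Internal review → Submission.

Backward pass:
LF_Submission = 30; LS_Submission = 30−3 = 27
LF_Internal review = LS_Submission = 27; LS_Internal review = 27−9 = 18
LF_Draft manuscript = LS_Submission = 27; LS_Draft manuscript = 27−5 = 22
LF_Analysis = LS_Submission = 27; LS_Analysis = 27−14 = 13
LF_Data cleaning = LS_Submission = 27; LS_Data cleaning = 27−6 = 21
LF_Data collection = LS_Internal review = 18; LS_Data collection = 18−6 = 12
LF_Pilot data = min(LS_Data cleaning=21, LS_Draft manuscript=22) = 21; LS_Pilot data = 21−4 = 17
LF_Instrument calibration = min(LS_Pilot data=17, LS_Data collection=12, LS_Data cleaning=21, LS_Analysis=13, LS_Draft manuscript=22) = 12; LS_Instrument calibration = 12−12 = 0
Slack_Pilot data = LS_Pilot data − ES_Pilot data = 17 − 12 = 5

5 weeks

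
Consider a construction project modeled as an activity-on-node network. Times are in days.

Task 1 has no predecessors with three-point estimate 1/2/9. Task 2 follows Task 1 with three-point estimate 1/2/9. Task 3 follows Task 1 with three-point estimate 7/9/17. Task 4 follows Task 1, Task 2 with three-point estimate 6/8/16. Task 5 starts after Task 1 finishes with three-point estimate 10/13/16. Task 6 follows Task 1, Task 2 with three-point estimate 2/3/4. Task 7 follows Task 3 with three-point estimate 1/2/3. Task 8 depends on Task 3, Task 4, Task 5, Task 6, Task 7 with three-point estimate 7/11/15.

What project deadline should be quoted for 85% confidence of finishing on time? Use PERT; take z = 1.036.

te_Task 1 = (1 + 4·2 + 9)/6 = 18/6 = 3; σ²_Task 1 = ((9−1)/6)² = 1.778
te_Task 2 = (1 + 4·2 + 9)/6 = 18/6 = 3; σ²_Task 2 = ((9−1)/6)² = 1.778
te_Task 3 = (7 + 4·9 + 17)/6 = 60/6 = 10; σ²_Task 3 = ((17−7)/6)² = 2.778
te_Task 4 = (6 + 4·8 + 16)/6 = 54/6 = 9; σ²_Task 4 = ((16−6)/6)² = 2.778
te_Task 5 = (10 + 4·13 + 16)/6 = 78/6 = 13; σ²_Task 5 = ((16−10)/6)² = 1.000
te_Task 6 = (2 + 4·3 + 4)/6 = 18/6 = 3; σ²_Task 6 = ((4−2)/6)² = 0.111
te_Task 7 = (1 + 4·2 + 3)/6 = 12/6 = 2; σ²_Task 7 = ((3−1)/6)² = 0.111
te_Task 8 = (7 + 4·11 + 15)/6 = 66/6 = 11; σ²_Task 8 = ((15−7)/6)² = 1.778

Forward pass:
ES_Task 1 = 0; EF_Task 1 = 3
ES_Task 2 = 3; EF_Task 2 = 3+3 = 6
ES_Task 3 = 3; EF_Task 3 = 3+10 = 13
ES_Task 4 = max(EF_Task 1=3, EF_Task 2=6) = 6; EF_Task 4 = 6+9 = 15
ES_Task 5 = 3; EF_Task 5 = 3+13 = 16
ES_Task 6 = max(EF_Task 1=3, EF_Task 2=6) = 6; EF_Task 6 = 6+3 = 9
ES_Task 7 = 13; EF_Task 7 = 13+2 = 15
ES_Task 8 = max(EF_Task 3=13, EF_Task 4=15, EF_Task 5=16, EF_Task 6=9, EF_Task 7=15) = 16; EF_Task 8 = 16+11 = 27
Expected project duration μ = 27 days. Critical path: Task 1 → Task 5 → Task 8.

Variance along critical path = 1.778 + 1.000 + 1.778 = 4.556; σ = 2.134 days.
D = μ + z·σ = 27 + 1.036·2.134 = 29.2 days

29.2 days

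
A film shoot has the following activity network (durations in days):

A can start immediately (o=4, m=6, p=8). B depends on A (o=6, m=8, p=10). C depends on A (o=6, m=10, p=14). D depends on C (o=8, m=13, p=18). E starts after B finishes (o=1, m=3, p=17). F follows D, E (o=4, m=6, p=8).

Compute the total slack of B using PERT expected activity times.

10 days

te_A = (4 + 4·6 + 8)/6 = 36/6 = 6
te_B = (6 + 4·8 + 10)/6 = 48/6 = 8
te_C = (6 + 4·10 + 14)/6 = 60/6 = 10
te_D = (8 + 4·13 + 18)/6 = 78/6 = 13
te_E = (1 + 4·3 + 17)/6 = 30/6 = 5
te_F = (4 + 4·6 + 8)/6 = 36/6 = 6

Forward pass:
ES_A = 0; EF_A = 6
ES_B = 6; EF_B = 6+8 = 14
ES_C = 6; EF_C = 6+10 = 16
ES_D = 16; EF_D = 16+13 = 29
ES_E = 14; EF_E = 14+5 = 19
ES_F = max(EF_D=29, EF_E=19) = 29; EF_F = 29+6 = 35
Expected project duration μ = 35 days. Critical path: A → C → D → F.

Backward pass:
LF_F = 35; LS_F = 35−6 = 29
LF_E = LS_F = 29; LS_E = 29−5 = 24
LF_D = LS_F = 29; LS_D = 29−13 = 16
LF_C = LS_D = 16; LS_C = 16−10 = 6
LF_B = LS_E = 24; LS_B = 24−8 = 16
LF_A = min(LS_B=16, LS_C=6) = 6; LS_A = 6−6 = 0
Slack_B = LS_B − ES_B = 16 − 6 = 10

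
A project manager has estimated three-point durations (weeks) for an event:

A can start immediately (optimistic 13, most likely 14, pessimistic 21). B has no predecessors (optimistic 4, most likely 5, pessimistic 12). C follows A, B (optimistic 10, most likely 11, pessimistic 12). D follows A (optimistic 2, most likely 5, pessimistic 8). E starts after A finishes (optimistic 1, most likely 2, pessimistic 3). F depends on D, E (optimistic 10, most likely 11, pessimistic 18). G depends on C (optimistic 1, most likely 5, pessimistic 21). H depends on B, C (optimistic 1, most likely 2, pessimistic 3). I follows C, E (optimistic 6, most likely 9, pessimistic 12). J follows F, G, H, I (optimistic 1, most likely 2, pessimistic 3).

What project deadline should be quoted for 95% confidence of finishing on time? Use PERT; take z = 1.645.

te_A = (13 + 4·14 + 21)/6 = 90/6 = 15; σ²_A = ((21−13)/6)² = 1.778
te_B = (4 + 4·5 + 12)/6 = 36/6 = 6; σ²_B = ((12−4)/6)² = 1.778
te_C = (10 + 4·11 + 12)/6 = 66/6 = 11; σ²_C = ((12−10)/6)² = 0.111
te_D = (2 + 4·5 + 8)/6 = 30/6 = 5; σ²_D = ((8−2)/6)² = 1.000
te_E = (1 + 4·2 + 3)/6 = 12/6 = 2; σ²_E = ((3−1)/6)² = 0.111
te_F = (10 + 4·11 + 18)/6 = 72/6 = 12; σ²_F = ((18−10)/6)² = 1.778
te_G = (1 + 4·5 + 21)/6 = 42/6 = 7; σ²_G = ((21−1)/6)² = 11.111
te_H = (1 + 4·2 + 3)/6 = 12/6 = 2; σ²_H = ((3−1)/6)² = 0.111
te_I = (6 + 4·9 + 12)/6 = 54/6 = 9; σ²_I = ((12−6)/6)² = 1.000
te_J = (1 + 4·2 + 3)/6 = 12/6 = 2; σ²_J = ((3−1)/6)² = 0.111

Forward pass:
ES_A = 0; EF_A = 15
ES_B = 0; EF_B = 6
ES_C = max(EF_A=15, EF_B=6) = 15; EF_C = 15+11 = 26
ES_D = 15; EF_D = 15+5 = 20
ES_E = 15; EF_E = 15+2 = 17
ES_F = max(EF_D=20, EF_E=17) = 20; EF_F = 20+12 = 32
ES_G = 26; EF_G = 26+7 = 33
ES_H = max(EF_B=6, EF_C=26) = 26; EF_H = 26+2 = 28
ES_I = max(EF_C=26, EF_E=17) = 26; EF_I = 26+9 = 35
ES_J = max(EF_F=32, EF_G=33, EF_H=28, EF_I=35) = 35; EF_J = 35+2 = 37
Expected project duration μ = 37 weeks. Critical path: A → C → I → J.

Variance along critical path = 1.778 + 0.111 + 1.000 + 0.111 = 3.000; σ = 1.732 weeks.
D = μ + z·σ = 37 + 1.645·1.732 = 39.8 weeks

39.8 weeks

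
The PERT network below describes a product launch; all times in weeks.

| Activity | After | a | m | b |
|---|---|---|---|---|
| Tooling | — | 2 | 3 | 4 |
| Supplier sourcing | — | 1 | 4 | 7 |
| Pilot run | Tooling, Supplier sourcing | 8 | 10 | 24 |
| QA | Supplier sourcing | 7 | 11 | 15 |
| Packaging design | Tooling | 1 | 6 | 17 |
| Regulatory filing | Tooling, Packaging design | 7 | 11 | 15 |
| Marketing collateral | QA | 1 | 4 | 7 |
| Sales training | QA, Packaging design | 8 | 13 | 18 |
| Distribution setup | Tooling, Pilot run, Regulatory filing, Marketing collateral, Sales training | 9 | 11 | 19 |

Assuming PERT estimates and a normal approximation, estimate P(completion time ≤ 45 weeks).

0.958

te_Tooling = (2 + 4·3 + 4)/6 = 18/6 = 3; σ²_Tooling = ((4−2)/6)² = 0.111
te_Supplier sourcing = (1 + 4·4 + 7)/6 = 24/6 = 4; σ²_Supplier sourcing = ((7−1)/6)² = 1.000
te_Pilot run = (8 + 4·10 + 24)/6 = 72/6 = 12; σ²_Pilot run = ((24−8)/6)² = 7.111
te_QA = (7 + 4·11 + 15)/6 = 66/6 = 11; σ²_QA = ((15−7)/6)² = 1.778
te_Packaging design = (1 + 4·6 + 17)/6 = 42/6 = 7; σ²_Packaging design = ((17−1)/6)² = 7.111
te_Regulatory filing = (7 + 4·11 + 15)/6 = 66/6 = 11; σ²_Regulatory filing = ((15−7)/6)² = 1.778
te_Marketing collateral = (1 + 4·4 + 7)/6 = 24/6 = 4; σ²_Marketing collateral = ((7−1)/6)² = 1.000
te_Sales training = (8 + 4·13 + 18)/6 = 78/6 = 13; σ²_Sales training = ((18−8)/6)² = 2.778
te_Distribution setup = (9 + 4·11 + 19)/6 = 72/6 = 12; σ²_Distribution setup = ((19−9)/6)² = 2.778

Forward pass:
ES_Tooling = 0; EF_Tooling = 3
ES_Supplier sourcing = 0; EF_Supplier sourcing = 4
ES_Pilot run = max(EF_Tooling=3, EF_Supplier sourcing=4) = 4; EF_Pilot run = 4+12 = 16
ES_QA = 4; EF_QA = 4+11 = 15
ES_Packaging design = 3; EF_Packaging design = 3+7 = 10
ES_Regulatory filing = max(EF_Tooling=3, EF_Packaging design=10) = 10; EF_Regulatory filing = 10+11 = 21
ES_Marketing collateral = 15; EF_Marketing collateral = 15+4 = 19
ES_Sales training = max(EF_QA=15, EF_Packaging design=10) = 15; EF_Sales training = 15+13 = 28
ES_Distribution setup = max(EF_Tooling=3, EF_Pilot run=16, EF_Regulatory filing=21, EF_Marketing collateral=19, EF_Sales training=28) = 28; EF_Distribution setup = 28+12 = 40
Expected project duration μ = 40 weeks. Critical path: Supplier sourcing → QA → Sales training → Distribution setup.

Variance along critical path = 1.000 + 1.778 + 2.778 + 2.778 = 8.333; σ = √8.333 = 2.887 weeks.
Z = (45 − 40) / 2.887 = 1.732
P(T ≤ 45) = Φ(1.732) ≈ 0.958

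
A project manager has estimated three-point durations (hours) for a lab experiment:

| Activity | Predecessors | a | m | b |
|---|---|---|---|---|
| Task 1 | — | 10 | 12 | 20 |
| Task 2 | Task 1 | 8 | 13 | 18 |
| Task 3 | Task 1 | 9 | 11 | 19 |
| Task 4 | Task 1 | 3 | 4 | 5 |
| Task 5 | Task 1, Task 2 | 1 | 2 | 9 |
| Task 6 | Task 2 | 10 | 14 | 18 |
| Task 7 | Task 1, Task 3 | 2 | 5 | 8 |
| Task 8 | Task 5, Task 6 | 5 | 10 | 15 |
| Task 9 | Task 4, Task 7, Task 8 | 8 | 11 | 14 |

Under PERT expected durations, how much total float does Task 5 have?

11 hours

te_Task 1 = (10 + 4·12 + 20)/6 = 78/6 = 13
te_Task 2 = (8 + 4·13 + 18)/6 = 78/6 = 13
te_Task 3 = (9 + 4·11 + 19)/6 = 72/6 = 12
te_Task 4 = (3 + 4·4 + 5)/6 = 24/6 = 4
te_Task 5 = (1 + 4·2 + 9)/6 = 18/6 = 3
te_Task 6 = (10 + 4·14 + 18)/6 = 84/6 = 14
te_Task 7 = (2 + 4·5 + 8)/6 = 30/6 = 5
te_Task 8 = (5 + 4·10 + 15)/6 = 60/6 = 10
te_Task 9 = (8 + 4·11 + 14)/6 = 66/6 = 11

Forward pass:
ES_Task 1 = 0; EF_Task 1 = 13
ES_Task 2 = 13; EF_Task 2 = 13+13 = 26
ES_Task 3 = 13; EF_Task 3 = 13+12 = 25
ES_Task 4 = 13; EF_Task 4 = 13+4 = 17
ES_Task 5 = max(EF_Task 1=13, EF_Task 2=26) = 26; EF_Task 5 = 26+3 = 29
ES_Task 6 = 26; EF_Task 6 = 26+14 = 40
ES_Task 7 = max(EF_Task 1=13, EF_Task 3=25) = 25; EF_Task 7 = 25+5 = 30
ES_Task 8 = max(EF_Task 5=29, EF_Task 6=40) = 40; EF_Task 8 = 40+10 = 50
ES_Task 9 = max(EF_Task 4=17, EF_Task 7=30, EF_Task 8=50) = 50; EF_Task 9 = 50+11 = 61
Expected project duration μ = 61 hours. Critical path: Task 1 → Task 2 → Task 6 → Task 8 → Task 9.

Backward pass:
LF_Task 9 = 61; LS_Task 9 = 61−11 = 50
LF_Task 8 = LS_Task 9 = 50; LS_Task 8 = 50−10 = 40
LF_Task 7 = LS_Task 9 = 50; LS_Task 7 = 50−5 = 45
LF_Task 6 = LS_Task 8 = 40; LS_Task 6 = 40−14 = 26
LF_Task 5 = LS_Task 8 = 40; LS_Task 5 = 40−3 = 37
LF_Task 4 = LS_Task 9 = 50; LS_Task 4 = 50−4 = 46
LF_Task 3 = LS_Task 7 = 45; LS_Task 3 = 45−12 = 33
LF_Task 2 = min(LS_Task 5=37, LS_Task 6=26) = 26; LS_Task 2 = 26−13 = 13
LF_Task 1 = min(LS_Task 2=13, LS_Task 3=33, LS_Task 4=46, LS_Task 5=37, LS_Task 7=45) = 13; LS_Task 1 = 13−13 = 0
Slack_Task 5 = LS_Task 5 − ES_Task 5 = 37 − 26 = 11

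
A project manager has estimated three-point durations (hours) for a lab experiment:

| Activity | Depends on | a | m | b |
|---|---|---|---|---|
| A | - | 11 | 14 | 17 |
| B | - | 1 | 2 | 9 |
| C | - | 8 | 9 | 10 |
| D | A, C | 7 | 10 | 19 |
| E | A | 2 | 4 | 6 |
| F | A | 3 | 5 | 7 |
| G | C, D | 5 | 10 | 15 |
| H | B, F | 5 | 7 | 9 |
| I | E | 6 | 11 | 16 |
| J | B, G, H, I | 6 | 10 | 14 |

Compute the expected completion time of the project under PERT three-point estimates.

45 hours

te_A = (11 + 4·14 + 17)/6 = 84/6 = 14
te_B = (1 + 4·2 + 9)/6 = 18/6 = 3
te_C = (8 + 4·9 + 10)/6 = 54/6 = 9
te_D = (7 + 4·10 + 19)/6 = 66/6 = 11
te_E = (2 + 4·4 + 6)/6 = 24/6 = 4
te_F = (3 + 4·5 + 7)/6 = 30/6 = 5
te_G = (5 + 4·10 + 15)/6 = 60/6 = 10
te_H = (5 + 4·7 + 9)/6 = 42/6 = 7
te_I = (6 + 4·11 + 16)/6 = 66/6 = 11
te_J = (6 + 4·10 + 14)/6 = 60/6 = 10

Forward pass:
ES_A = 0; EF_A = 14
ES_B = 0; EF_B = 3
ES_C = 0; EF_C = 9
ES_D = max(EF_A=14, EF_C=9) = 14; EF_D = 14+11 = 25
ES_E = 14; EF_E = 14+4 = 18
ES_F = 14; EF_F = 14+5 = 19
ES_G = max(EF_C=9, EF_D=25) = 25; EF_G = 25+10 = 35
ES_H = max(EF_B=3, EF_F=19) = 19; EF_H = 19+7 = 26
ES_I = 18; EF_I = 18+11 = 29
ES_J = max(EF_B=3, EF_G=35, EF_H=26, EF_I=29) = 35; EF_J = 35+10 = 45
Expected project duration μ = 45 hours. Critical path: A → D → G → J.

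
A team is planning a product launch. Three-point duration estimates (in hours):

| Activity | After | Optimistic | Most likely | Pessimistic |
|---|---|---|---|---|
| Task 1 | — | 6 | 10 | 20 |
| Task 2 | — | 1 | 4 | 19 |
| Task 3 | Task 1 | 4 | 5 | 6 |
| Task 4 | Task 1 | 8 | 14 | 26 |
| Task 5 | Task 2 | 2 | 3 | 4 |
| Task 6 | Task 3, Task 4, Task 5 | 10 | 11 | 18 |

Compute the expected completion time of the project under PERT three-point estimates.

38 hours

te_Task 1 = (6 + 4·10 + 20)/6 = 66/6 = 11
te_Task 2 = (1 + 4·4 + 19)/6 = 36/6 = 6
te_Task 3 = (4 + 4·5 + 6)/6 = 30/6 = 5
te_Task 4 = (8 + 4·14 + 26)/6 = 90/6 = 15
te_Task 5 = (2 + 4·3 + 4)/6 = 18/6 = 3
te_Task 6 = (10 + 4·11 + 18)/6 = 72/6 = 12

Forward pass:
ES_Task 1 = 0; EF_Task 1 = 11
ES_Task 2 = 0; EF_Task 2 = 6
ES_Task 3 = 11; EF_Task 3 = 11+5 = 16
ES_Task 4 = 11; EF_Task 4 = 11+15 = 26
ES_Task 5 = 6; EF_Task 5 = 6+3 = 9
ES_Task 6 = max(EF_Task 3=16, EF_Task 4=26, EF_Task 5=9) = 26; EF_Task 6 = 26+12 = 38
Expected project duration μ = 38 hours. Critical path: Task 1 → Task 4 → Task 6.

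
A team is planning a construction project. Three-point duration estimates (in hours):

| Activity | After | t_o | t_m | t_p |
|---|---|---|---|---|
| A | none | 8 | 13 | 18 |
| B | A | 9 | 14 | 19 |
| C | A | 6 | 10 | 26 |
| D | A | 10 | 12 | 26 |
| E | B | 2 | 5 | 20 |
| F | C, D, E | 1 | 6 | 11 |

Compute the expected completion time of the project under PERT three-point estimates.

te_A = (8 + 4·13 + 18)/6 = 78/6 = 13
te_B = (9 + 4·14 + 19)/6 = 84/6 = 14
te_C = (6 + 4·10 + 26)/6 = 72/6 = 12
te_D = (10 + 4·12 + 26)/6 = 84/6 = 14
te_E = (2 + 4·5 + 20)/6 = 42/6 = 7
te_F = (1 + 4·6 + 11)/6 = 36/6 = 6

Forward pass:
ES_A = 0; EF_A = 13
ES_B = 13; EF_B = 13+14 = 27
ES_C = 13; EF_C = 13+12 = 25
ES_D = 13; EF_D = 13+14 = 27
ES_E = 27; EF_E = 27+7 = 34
ES_F = max(EF_C=25, EF_D=27, EF_E=34) = 34; EF_F = 34+6 = 40
Expected project duration μ = 40 hours. Critical path: A → B → E → F.

40 hours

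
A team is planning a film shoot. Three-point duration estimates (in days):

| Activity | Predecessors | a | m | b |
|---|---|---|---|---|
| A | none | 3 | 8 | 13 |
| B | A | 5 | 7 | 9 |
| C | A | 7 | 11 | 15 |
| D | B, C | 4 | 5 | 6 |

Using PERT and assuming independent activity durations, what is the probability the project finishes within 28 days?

0.968

te_A = (3 + 4·8 + 13)/6 = 48/6 = 8; σ²_A = ((13−3)/6)² = 2.778
te_B = (5 + 4·7 + 9)/6 = 42/6 = 7; σ²_B = ((9−5)/6)² = 0.444
te_C = (7 + 4·11 + 15)/6 = 66/6 = 11; σ²_C = ((15−7)/6)² = 1.778
te_D = (4 + 4·5 + 6)/6 = 30/6 = 5; σ²_D = ((6−4)/6)² = 0.111

Forward pass:
ES_A = 0; EF_A = 8
ES_B = 8; EF_B = 8+7 = 15
ES_C = 8; EF_C = 8+11 = 19
ES_D = max(EF_B=15, EF_C=19) = 19; EF_D = 19+5 = 24
Expected project duration μ = 24 days. Critical path: A → C → D.

Variance along critical path = 2.778 + 1.778 + 0.111 = 4.667; σ = √4.667 = 2.160 days.
Z = (28 − 24) / 2.160 = 1.852
P(T ≤ 28) = Φ(1.852) ≈ 0.968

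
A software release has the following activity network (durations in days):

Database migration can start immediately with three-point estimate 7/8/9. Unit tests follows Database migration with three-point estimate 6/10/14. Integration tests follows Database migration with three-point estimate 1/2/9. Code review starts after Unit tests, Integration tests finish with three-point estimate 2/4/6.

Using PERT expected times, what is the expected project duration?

22 days

te_Database migration = (7 + 4·8 + 9)/6 = 48/6 = 8
te_Unit tests = (6 + 4·10 + 14)/6 = 60/6 = 10
te_Integration tests = (1 + 4·2 + 9)/6 = 18/6 = 3
te_Code review = (2 + 4·4 + 6)/6 = 24/6 = 4

Forward pass:
ES_Database migration = 0; EF_Database migration = 8
ES_Unit tests = 8; EF_Unit tests = 8+10 = 18
ES_Integration tests = 8; EF_Integration tests = 8+3 = 11
ES_Code review = max(EF_Unit tests=18, EF_Integration tests=11) = 18; EF_Code review = 18+4 = 22
Expected project duration μ = 22 days. Critical path: Database migration → Unit tests → Code review.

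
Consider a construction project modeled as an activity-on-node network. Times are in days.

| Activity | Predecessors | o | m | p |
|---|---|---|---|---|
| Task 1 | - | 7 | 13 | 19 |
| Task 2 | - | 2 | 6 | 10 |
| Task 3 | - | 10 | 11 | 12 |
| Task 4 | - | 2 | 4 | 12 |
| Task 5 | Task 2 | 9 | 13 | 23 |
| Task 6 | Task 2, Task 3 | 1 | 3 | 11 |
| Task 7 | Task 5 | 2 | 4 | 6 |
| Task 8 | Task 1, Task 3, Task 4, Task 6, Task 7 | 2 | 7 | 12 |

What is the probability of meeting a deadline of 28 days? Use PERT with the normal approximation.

0.177

te_Task 1 = (7 + 4·13 + 19)/6 = 78/6 = 13; σ²_Task 1 = ((19−7)/6)² = 4.000
te_Task 2 = (2 + 4·6 + 10)/6 = 36/6 = 6; σ²_Task 2 = ((10−2)/6)² = 1.778
te_Task 3 = (10 + 4·11 + 12)/6 = 66/6 = 11; σ²_Task 3 = ((12−10)/6)² = 0.111
te_Task 4 = (2 + 4·4 + 12)/6 = 30/6 = 5; σ²_Task 4 = ((12−2)/6)² = 2.778
te_Task 5 = (9 + 4·13 + 23)/6 = 84/6 = 14; σ²_Task 5 = ((23−9)/6)² = 5.444
te_Task 6 = (1 + 4·3 + 11)/6 = 24/6 = 4; σ²_Task 6 = ((11−1)/6)² = 2.778
te_Task 7 = (2 + 4·4 + 6)/6 = 24/6 = 4; σ²_Task 7 = ((6−2)/6)² = 0.444
te_Task 8 = (2 + 4·7 + 12)/6 = 42/6 = 7; σ²_Task 8 = ((12−2)/6)² = 2.778

Forward pass:
ES_Task 1 = 0; EF_Task 1 = 13
ES_Task 2 = 0; EF_Task 2 = 6
ES_Task 3 = 0; EF_Task 3 = 11
ES_Task 4 = 0; EF_Task 4 = 5
ES_Task 5 = 6; EF_Task 5 = 6+14 = 20
ES_Task 6 = max(EF_Task 2=6, EF_Task 3=11) = 11; EF_Task 6 = 11+4 = 15
ES_Task 7 = 20; EF_Task 7 = 20+4 = 24
ES_Task 8 = max(EF_Task 1=13, EF_Task 3=11, EF_Task 4=5, EF_Task 6=15, EF_Task 7=24) = 24; EF_Task 8 = 24+7 = 31
Expected project duration μ = 31 days. Critical path: Task 2 → Task 5 → Task 7 → Task 8.

Variance along critical path = 1.778 + 5.444 + 0.444 + 2.778 = 10.444; σ = √10.444 = 3.232 days.
Z = (28 − 31) / 3.232 = -0.928
P(T ≤ 28) = Φ(-0.928) ≈ 0.177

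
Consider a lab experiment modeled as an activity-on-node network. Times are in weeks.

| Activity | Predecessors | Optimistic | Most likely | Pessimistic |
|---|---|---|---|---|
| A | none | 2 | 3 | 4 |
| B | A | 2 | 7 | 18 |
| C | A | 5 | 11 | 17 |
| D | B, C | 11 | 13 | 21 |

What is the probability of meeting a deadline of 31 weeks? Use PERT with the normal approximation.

te_A = (2 + 4·3 + 4)/6 = 18/6 = 3; σ²_A = ((4−2)/6)² = 0.111
te_B = (2 + 4·7 + 18)/6 = 48/6 = 8; σ²_B = ((18−2)/6)² = 7.111
te_C = (5 + 4·11 + 17)/6 = 66/6 = 11; σ²_C = ((17−5)/6)² = 4.000
te_D = (11 + 4·13 + 21)/6 = 84/6 = 14; σ²_D = ((21−11)/6)² = 2.778

Forward pass:
ES_A = 0; EF_A = 3
ES_B = 3; EF_B = 3+8 = 11
ES_C = 3; EF_C = 3+11 = 14
ES_D = max(EF_B=11, EF_C=14) = 14; EF_D = 14+14 = 28
Expected project duration μ = 28 weeks. Critical path: A → C → D.

Variance along critical path = 0.111 + 4.000 + 2.778 = 6.889; σ = √6.889 = 2.625 weeks.
Z = (31 − 28) / 2.625 = 1.143
P(T ≤ 31) = Φ(1.143) ≈ 0.873

0.873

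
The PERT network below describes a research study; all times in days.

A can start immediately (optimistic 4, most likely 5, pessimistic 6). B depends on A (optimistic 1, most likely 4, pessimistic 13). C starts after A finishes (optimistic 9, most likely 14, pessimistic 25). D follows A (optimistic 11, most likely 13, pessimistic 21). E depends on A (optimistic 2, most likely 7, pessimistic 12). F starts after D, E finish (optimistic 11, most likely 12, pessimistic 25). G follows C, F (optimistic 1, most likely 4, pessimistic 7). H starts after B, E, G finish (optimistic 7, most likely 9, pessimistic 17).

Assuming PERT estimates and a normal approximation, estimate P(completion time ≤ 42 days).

0.075

te_A = (4 + 4·5 + 6)/6 = 30/6 = 5; σ²_A = ((6−4)/6)² = 0.111
te_B = (1 + 4·4 + 13)/6 = 30/6 = 5; σ²_B = ((13−1)/6)² = 4.000
te_C = (9 + 4·14 + 25)/6 = 90/6 = 15; σ²_C = ((25−9)/6)² = 7.111
te_D = (11 + 4·13 + 21)/6 = 84/6 = 14; σ²_D = ((21−11)/6)² = 2.778
te_E = (2 + 4·7 + 12)/6 = 42/6 = 7; σ²_E = ((12−2)/6)² = 2.778
te_F = (11 + 4·12 + 25)/6 = 84/6 = 14; σ²_F = ((25−11)/6)² = 5.444
te_G = (1 + 4·4 + 7)/6 = 24/6 = 4; σ²_G = ((7−1)/6)² = 1.000
te_H = (7 + 4·9 + 17)/6 = 60/6 = 10; σ²_H = ((17−7)/6)² = 2.778

Forward pass:
ES_A = 0; EF_A = 5
ES_B = 5; EF_B = 5+5 = 10
ES_C = 5; EF_C = 5+15 = 20
ES_D = 5; EF_D = 5+14 = 19
ES_E = 5; EF_E = 5+7 = 12
ES_F = max(EF_D=19, EF_E=12) = 19; EF_F = 19+14 = 33
ES_G = max(EF_C=20, EF_F=33) = 33; EF_G = 33+4 = 37
ES_H = max(EF_B=10, EF_E=12, EF_G=37) = 37; EF_H = 37+10 = 47
Expected project duration μ = 47 days. Critical path: A → D → F → G → H.

Variance along critical path = 0.111 + 2.778 + 5.444 + 1.000 + 2.778 = 12.111; σ = √12.111 = 3.480 days.
Z = (42 − 47) / 3.480 = -1.437
P(T ≤ 42) = Φ(-1.437) ≈ 0.075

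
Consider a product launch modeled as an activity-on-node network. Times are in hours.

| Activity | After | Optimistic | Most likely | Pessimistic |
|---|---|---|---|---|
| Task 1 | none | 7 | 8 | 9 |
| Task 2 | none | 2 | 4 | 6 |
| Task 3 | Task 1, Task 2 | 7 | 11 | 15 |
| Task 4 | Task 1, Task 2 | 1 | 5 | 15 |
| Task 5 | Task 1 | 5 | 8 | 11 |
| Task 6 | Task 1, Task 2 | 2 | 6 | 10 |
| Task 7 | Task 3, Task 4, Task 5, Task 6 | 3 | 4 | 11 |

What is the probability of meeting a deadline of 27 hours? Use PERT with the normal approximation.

te_Task 1 = (7 + 4·8 + 9)/6 = 48/6 = 8; σ²_Task 1 = ((9−7)/6)² = 0.111
te_Task 2 = (2 + 4·4 + 6)/6 = 24/6 = 4; σ²_Task 2 = ((6−2)/6)² = 0.444
te_Task 3 = (7 + 4·11 + 15)/6 = 66/6 = 11; σ²_Task 3 = ((15−7)/6)² = 1.778
te_Task 4 = (1 + 4·5 + 15)/6 = 36/6 = 6; σ²_Task 4 = ((15−1)/6)² = 5.444
te_Task 5 = (5 + 4·8 + 11)/6 = 48/6 = 8; σ²_Task 5 = ((11−5)/6)² = 1.000
te_Task 6 = (2 + 4·6 + 10)/6 = 36/6 = 6; σ²_Task 6 = ((10−2)/6)² = 1.778
te_Task 7 = (3 + 4·4 + 11)/6 = 30/6 = 5; σ²_Task 7 = ((11−3)/6)² = 1.778

Forward pass:
ES_Task 1 = 0; EF_Task 1 = 8
ES_Task 2 = 0; EF_Task 2 = 4
ES_Task 3 = max(EF_Task 1=8, EF_Task 2=4) = 8; EF_Task 3 = 8+11 = 19
ES_Task 4 = max(EF_Task 1=8, EF_Task 2=4) = 8; EF_Task 4 = 8+6 = 14
ES_Task 5 = 8; EF_Task 5 = 8+8 = 16
ES_Task 6 = max(EF_Task 1=8, EF_Task 2=4) = 8; EF_Task 6 = 8+6 = 14
ES_Task 7 = max(EF_Task 3=19, EF_Task 4=14, EF_Task 5=16, EF_Task 6=14) = 19; EF_Task 7 = 19+5 = 24
Expected project duration μ = 24 hours. Critical path: Task 1 → Task 3 → Task 7.

Variance along critical path = 0.111 + 1.778 + 1.778 = 3.667; σ = √3.667 = 1.915 hours.
Z = (27 − 24) / 1.915 = 1.567
P(T ≤ 27) = Φ(1.567) ≈ 0.941

0.941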